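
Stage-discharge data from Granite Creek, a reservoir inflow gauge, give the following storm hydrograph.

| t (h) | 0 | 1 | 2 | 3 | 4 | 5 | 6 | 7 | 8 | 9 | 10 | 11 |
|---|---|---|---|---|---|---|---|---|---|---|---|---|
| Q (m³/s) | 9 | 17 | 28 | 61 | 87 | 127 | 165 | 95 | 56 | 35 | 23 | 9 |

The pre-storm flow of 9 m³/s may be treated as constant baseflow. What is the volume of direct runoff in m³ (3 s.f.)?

V ≈ 2.17 × 10^6 m³

Direct-runoff ordinates (Q − Q_b): 0.0, 8.0, 19.0, 52.0, 78.0, 118.0, 156.0, 86.0, 47.0, 26.0, 14.0, 0.0 m³/s.
ΣQ_DR = 604.0 m³/s.
With Δt = 1 h = 3600 s, V = ΣQ_DR · Δt = 604.0 × 3600 = 2.17 × 10^6 m³.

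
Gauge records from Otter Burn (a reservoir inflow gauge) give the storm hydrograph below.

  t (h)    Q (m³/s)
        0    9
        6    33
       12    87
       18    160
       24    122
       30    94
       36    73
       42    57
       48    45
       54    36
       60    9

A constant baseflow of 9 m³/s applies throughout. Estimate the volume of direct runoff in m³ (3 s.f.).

V ≈ 1.35 × 10^7 m³

Direct-runoff ordinates (Q − Q_b): 0.0, 24.0, 78.0, 151.0, 113.0, 85.0, 64.0, 48.0, 36.0, 27.0, 0.0 m³/s.
ΣQ_DR = 626.0 m³/s.
With Δt = 6 h = 21600 s, V = ΣQ_DR · Δt = 626.0 × 21600 = 1.35 × 10^7 m³.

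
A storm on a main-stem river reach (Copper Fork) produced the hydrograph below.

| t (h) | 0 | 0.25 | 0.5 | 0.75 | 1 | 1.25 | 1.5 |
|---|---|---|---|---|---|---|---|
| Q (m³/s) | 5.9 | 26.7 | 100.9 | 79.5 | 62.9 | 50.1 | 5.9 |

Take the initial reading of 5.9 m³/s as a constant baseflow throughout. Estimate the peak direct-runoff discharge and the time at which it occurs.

Subtracting baseflow gives direct-runoff ordinates: 0.0, 20.8, 95.0, 73.6, 57.0, 44.2, 0.0 m³/s.
The maximum is 95.0 m³/s, occurring at the reading for t = 0.5 h.

Q_p = 95.0 m³/s at t = 0.5 h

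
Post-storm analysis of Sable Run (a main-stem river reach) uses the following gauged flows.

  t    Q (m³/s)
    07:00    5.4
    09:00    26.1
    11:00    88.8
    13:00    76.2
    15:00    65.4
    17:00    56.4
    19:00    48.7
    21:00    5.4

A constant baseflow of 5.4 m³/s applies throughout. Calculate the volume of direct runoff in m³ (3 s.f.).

Direct-runoff ordinates (Q − Q_b): 0.0, 20.7, 83.4, 70.8, 60.0, 51.0, 43.3, 0.0 m³/s.
ΣQ_DR = 329.2 m³/s.
With Δt = 2 h = 7200 s, V = ΣQ_DR · Δt = 329.2 × 7200 = 2.37 × 10^6 m³.

V ≈ 2.37 × 10^6 m³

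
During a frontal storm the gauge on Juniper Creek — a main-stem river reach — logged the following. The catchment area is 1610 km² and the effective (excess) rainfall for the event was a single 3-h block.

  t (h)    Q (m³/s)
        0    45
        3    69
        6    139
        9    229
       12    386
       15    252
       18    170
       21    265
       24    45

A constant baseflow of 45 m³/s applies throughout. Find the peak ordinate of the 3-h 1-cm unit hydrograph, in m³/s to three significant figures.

Direct runoff: 0.0, 24.0, 94.0, 184.0, 341.0, 207.0, 125.0, 220.0, 0.0 m³/s; ΣQ_DR = 1195 m³/s, peak = 341.0 m³/s.
Runoff depth d = ΣQ_DR·Δt / A = 1195 × 10800 / (1610 km²) = 8.016 mm.
The 1-cm UH is the DRH scaled by (10 mm)/d, so U_p = 341.0 × 10/8.016 = 425 m³/s.

U_p ≈ 425 m³/s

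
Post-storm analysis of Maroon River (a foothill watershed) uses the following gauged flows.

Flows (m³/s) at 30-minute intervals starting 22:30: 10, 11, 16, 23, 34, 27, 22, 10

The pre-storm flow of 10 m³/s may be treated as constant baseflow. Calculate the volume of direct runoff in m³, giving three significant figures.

Direct-runoff ordinates (Q − Q_b): 0.0, 1.0, 6.0, 13.0, 24.0, 17.0, 12.0, 0.0 m³/s.
ΣQ_DR = 73.00 m³/s.
With Δt = 0.5 h = 1800 s, V = ΣQ_DR · Δt = 73.00 × 1800 = 1.31 × 10^5 m³.

V ≈ 1.31 × 10^5 m³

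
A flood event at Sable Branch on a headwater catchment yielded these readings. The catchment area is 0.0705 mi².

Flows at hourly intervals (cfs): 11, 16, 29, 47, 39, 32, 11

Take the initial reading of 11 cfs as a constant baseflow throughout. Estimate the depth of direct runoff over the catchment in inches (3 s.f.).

d ≈ 2.37 in

Direct runoff: 0.0, 5.0, 18.0, 36.0, 28.0, 21.0, 0.0 cfs; ΣQ_DR = 108.0 cfs.
V = ΣQ_DR · Δt = 108.0 × 3600 s = 3.888 × 10^5 ft³.
Over A = 0.0705 mi², depth = V / A = 2.37 in.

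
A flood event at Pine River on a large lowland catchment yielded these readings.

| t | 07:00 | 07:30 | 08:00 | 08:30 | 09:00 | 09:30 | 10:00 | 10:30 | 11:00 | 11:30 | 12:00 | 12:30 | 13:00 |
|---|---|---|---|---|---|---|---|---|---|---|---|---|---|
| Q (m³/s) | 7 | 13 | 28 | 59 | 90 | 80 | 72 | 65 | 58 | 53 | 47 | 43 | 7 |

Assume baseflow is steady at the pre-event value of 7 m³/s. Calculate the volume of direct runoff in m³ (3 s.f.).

Direct-runoff ordinates (Q − Q_b): 0.0, 6.0, 21.0, 52.0, 83.0, 73.0, 65.0, 58.0, 51.0, 46.0, 40.0, 36.0, 0.0 m³/s.
ΣQ_DR = 531.0 m³/s.
With Δt = 0.5 h = 1800 s, V = ΣQ_DR · Δt = 531.0 × 1800 = 9.56 × 10^5 m³.

V ≈ 9.56 × 10^5 m³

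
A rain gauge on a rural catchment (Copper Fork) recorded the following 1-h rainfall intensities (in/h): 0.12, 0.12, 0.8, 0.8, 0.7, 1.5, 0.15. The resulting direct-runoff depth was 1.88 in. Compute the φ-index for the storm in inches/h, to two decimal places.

Only the 4 blocks with intensity above φ contribute runoff: 0.8, 0.8, 0.7, 1.5 in/h.
Σ(I−φ)·Δt = d  ⇒  (0.8+0.8+0.7+1.5 − 4φ)·1 = 1.88
φ = (3.800 − 1.88/1) / 4 = 0.48 in/h.

φ ≈ 0.48 in/h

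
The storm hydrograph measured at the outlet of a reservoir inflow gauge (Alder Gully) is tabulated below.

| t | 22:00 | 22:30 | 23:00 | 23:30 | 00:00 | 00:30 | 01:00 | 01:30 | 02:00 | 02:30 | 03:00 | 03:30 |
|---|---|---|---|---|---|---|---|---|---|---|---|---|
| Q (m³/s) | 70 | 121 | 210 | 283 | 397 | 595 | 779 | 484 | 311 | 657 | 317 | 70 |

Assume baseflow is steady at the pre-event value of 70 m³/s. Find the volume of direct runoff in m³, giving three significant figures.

Direct-runoff ordinates (Q − Q_b): 0.0, 51.0, 140.0, 213.0, 327.0, 525.0, 709.0, 414.0, 241.0, 587.0, 247.0, 0.0 m³/s.
ΣQ_DR = 3454 m³/s.
With Δt = 0.5 h = 1800 s, V = ΣQ_DR · Δt = 3454 × 1800 = 6.22 × 10^6 m³.

V ≈ 6.22 × 10^6 m³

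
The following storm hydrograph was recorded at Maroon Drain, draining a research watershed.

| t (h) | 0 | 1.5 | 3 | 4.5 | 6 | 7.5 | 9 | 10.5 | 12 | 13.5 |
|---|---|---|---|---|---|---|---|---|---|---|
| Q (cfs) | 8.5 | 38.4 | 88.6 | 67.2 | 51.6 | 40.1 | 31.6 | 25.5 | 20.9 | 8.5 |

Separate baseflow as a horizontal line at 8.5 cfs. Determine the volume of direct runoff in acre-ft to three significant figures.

Direct-runoff ordinates (Q − Q_b): 0.0, 29.9, 80.1, 58.7, 43.1, 31.6, 23.1, 17.0, 12.4, 0.0 cfs.
ΣQ_DR = 295.9 cfs.
With Δt = 1.5 h = 5400 s, V = ΣQ_DR · Δt = 295.9 × 5400 = 1.60 × 10^6 ft³ = 36.7 acre-ft.

V ≈ 36.7 acre-ft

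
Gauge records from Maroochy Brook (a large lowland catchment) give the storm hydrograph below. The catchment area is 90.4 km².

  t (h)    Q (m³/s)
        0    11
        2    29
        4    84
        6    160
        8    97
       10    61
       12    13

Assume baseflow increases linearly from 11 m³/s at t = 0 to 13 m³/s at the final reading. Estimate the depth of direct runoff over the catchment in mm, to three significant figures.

Direct runoff: 0.00, 17.67, 72.33, 148.00, 84.67, 48.33, 0.00 m³/s; ΣQ_DR = 371.0 m³/s.
V = ΣQ_DR · Δt = 371.0 × 7200 s = 2.671 × 10^6 m³.
Over A = 90.4 km², depth = V / A = 29.5 mm.

d ≈ 29.5 mm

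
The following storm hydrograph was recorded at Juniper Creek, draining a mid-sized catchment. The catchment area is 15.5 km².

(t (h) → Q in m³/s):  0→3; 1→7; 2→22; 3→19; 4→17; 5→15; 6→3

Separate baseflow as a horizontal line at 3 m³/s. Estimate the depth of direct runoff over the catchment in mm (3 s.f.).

Direct runoff: 0.0, 4.0, 19.0, 16.0, 14.0, 12.0, 0.0 m³/s; ΣQ_DR = 65.00 m³/s.
V = ΣQ_DR · Δt = 65.00 × 3600 s = 2.340 × 10^5 m³.
Over A = 15.5 km², depth = V / A = 15.1 mm.

d ≈ 15.1 mm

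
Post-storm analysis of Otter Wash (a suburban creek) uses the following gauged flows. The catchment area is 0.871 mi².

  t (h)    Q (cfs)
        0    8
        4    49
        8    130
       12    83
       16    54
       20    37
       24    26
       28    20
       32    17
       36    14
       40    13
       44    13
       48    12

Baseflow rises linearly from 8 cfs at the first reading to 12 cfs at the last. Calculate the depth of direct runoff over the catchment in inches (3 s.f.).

Direct runoff: 0.00, 40.67, 121.33, 74.00, 44.67, 27.33, 16.00, 9.67, 6.33, 3.00, 1.67, 1.33, 0.00 cfs; ΣQ_DR = 346.0 cfs.
V = ΣQ_DR · Δt = 346.0 × 14400 s = 4.982 × 10^6 ft³.
Over A = 0.871 mi², depth = V / A = 2.46 in.

d ≈ 2.46 in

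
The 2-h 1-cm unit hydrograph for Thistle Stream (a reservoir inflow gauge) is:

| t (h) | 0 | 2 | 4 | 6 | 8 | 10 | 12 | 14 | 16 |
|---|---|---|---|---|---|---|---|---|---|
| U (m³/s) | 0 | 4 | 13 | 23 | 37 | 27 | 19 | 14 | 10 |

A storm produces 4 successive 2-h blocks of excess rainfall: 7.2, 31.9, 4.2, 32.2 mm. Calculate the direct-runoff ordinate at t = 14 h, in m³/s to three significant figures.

By discrete convolution, Q_j = Σ (P_i / 10 mm) · U_{j−i}.
At t = 14 h (j=7): Q = (7.2/10)·14 + (31.9/10)·19 + (4.2/10)·27 + (32.2/10)·37 = 201 m³/s.

Q ≈ 201 m³/s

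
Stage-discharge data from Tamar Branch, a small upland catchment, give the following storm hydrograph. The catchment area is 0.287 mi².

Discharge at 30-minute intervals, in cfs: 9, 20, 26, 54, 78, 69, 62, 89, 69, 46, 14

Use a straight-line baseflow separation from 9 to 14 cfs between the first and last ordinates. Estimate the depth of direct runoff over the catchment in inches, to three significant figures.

d ≈ 1.11 in

Direct runoff: 0.00, 10.50, 16.00, 43.50, 67.00, 57.50, 50.00, 76.50, 56.00, 32.50, 0.00 cfs; ΣQ_DR = 409.5 cfs.
V = ΣQ_DR · Δt = 409.5 × 1800 s = 7.371 × 10^5 ft³.
Over A = 0.287 mi², depth = V / A = 1.11 in.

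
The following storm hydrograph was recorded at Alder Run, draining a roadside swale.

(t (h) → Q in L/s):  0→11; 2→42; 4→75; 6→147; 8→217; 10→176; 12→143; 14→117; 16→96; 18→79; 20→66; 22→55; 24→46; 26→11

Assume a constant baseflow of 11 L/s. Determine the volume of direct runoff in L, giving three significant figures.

V ≈ 8.11 × 10^6 L

Direct-runoff ordinates (Q − Q_b): 0.0, 31.0, 64.0, 136.0, 206.0, 165.0, 132.0, 106.0, 85.0, 68.0, 55.0, 44.0, 35.0, 0.0 L/s.
ΣQ_DR = 1127 L/s.
With Δt = 2 h = 7200 s, V = ΣQ_DR · Δt = 1127 × 7200 = 8.11 × 10^6 L.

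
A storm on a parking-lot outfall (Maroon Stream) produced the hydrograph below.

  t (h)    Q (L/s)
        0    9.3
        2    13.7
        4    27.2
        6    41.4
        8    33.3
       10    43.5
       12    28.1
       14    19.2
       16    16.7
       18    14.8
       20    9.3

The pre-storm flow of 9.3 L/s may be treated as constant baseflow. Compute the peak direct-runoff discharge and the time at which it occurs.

Q_p = 34.2 L/s at t = 10 h

Subtracting baseflow gives direct-runoff ordinates: 0.0, 4.4, 17.9, 32.1, 24.0, 34.2, 18.8, 9.9, 7.4, 5.5, 0.0 L/s.
The maximum is 34.2 L/s, occurring at the reading for t = 10 h.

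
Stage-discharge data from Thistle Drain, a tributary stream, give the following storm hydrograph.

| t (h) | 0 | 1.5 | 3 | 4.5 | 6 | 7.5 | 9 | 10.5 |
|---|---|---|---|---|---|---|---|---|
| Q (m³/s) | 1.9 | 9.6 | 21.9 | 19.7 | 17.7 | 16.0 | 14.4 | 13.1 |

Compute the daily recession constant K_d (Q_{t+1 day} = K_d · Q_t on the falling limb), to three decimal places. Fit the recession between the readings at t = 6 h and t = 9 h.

Between t = 6 h and t = 9 h the flow falls from 17.7 to 14.4 m³/s over 2×1.5 h = 3 h.
Per-interval ratio K = (14.4/17.7)^(1/2) = 0.9020; K_d = K^(24/1.5) = 0.192.

K_d ≈ 0.192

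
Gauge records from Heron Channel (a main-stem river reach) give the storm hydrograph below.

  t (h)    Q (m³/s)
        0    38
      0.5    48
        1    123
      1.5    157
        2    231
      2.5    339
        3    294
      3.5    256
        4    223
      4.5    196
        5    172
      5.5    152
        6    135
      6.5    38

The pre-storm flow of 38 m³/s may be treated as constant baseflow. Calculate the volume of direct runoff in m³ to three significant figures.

Direct-runoff ordinates (Q − Q_b): 0.0, 10.0, 85.0, 119.0, 193.0, 301.0, 256.0, 218.0, 185.0, 158.0, 134.0, 114.0, 97.0, 0.0 m³/s.
ΣQ_DR = 1870 m³/s.
With Δt = 0.5 h = 1800 s, V = ΣQ_DR · Δt = 1870 × 1800 = 3.37 × 10^6 m³.

V ≈ 3.37 × 10^6 m³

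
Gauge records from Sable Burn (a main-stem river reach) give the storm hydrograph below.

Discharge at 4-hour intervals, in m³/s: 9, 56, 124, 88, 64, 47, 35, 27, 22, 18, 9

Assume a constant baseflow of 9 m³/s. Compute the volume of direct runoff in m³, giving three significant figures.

Direct-runoff ordinates (Q − Q_b): 0.0, 47.0, 115.0, 79.0, 55.0, 38.0, 26.0, 18.0, 13.0, 9.0, 0.0 m³/s.
ΣQ_DR = 400.0 m³/s.
With Δt = 4 h = 14400 s, V = ΣQ_DR · Δt = 400.0 × 14400 = 5.76 × 10^6 m³.

V ≈ 5.76 × 10^6 m³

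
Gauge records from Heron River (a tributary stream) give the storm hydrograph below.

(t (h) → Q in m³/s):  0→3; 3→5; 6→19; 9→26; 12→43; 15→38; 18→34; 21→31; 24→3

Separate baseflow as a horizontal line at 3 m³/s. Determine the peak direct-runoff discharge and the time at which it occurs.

Q_p = 40.0 m³/s at t = 12 h

Subtracting baseflow gives direct-runoff ordinates: 0.0, 2.0, 16.0, 23.0, 40.0, 35.0, 31.0, 28.0, 0.0 m³/s.
The maximum is 40.0 m³/s, occurring at the reading for t = 12 h.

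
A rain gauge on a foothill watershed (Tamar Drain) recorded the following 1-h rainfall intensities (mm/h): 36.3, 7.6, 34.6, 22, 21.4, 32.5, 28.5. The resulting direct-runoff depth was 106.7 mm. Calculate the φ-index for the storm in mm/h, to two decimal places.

φ ≈ 11.43 mm/h

Only the 6 blocks with intensity above φ contribute runoff: 36.3, 34.6, 22, 21.4, 32.5, 28.5 mm/h.
Σ(I−φ)·Δt = d  ⇒  (36.3+34.6+22+21.4+32.5+28.5 − 6φ)·1 = 106.7
φ = (175.3 − 106.7/1) / 6 = 11.43 mm/h.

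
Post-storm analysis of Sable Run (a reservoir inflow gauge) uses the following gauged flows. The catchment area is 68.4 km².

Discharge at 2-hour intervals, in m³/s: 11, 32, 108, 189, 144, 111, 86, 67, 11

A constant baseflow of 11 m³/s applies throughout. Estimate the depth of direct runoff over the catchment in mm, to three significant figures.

d ≈ 69.5 mm

Direct runoff: 0.0, 21.0, 97.0, 178.0, 133.0, 100.0, 75.0, 56.0, 0.0 m³/s; ΣQ_DR = 660.0 m³/s.
V = ΣQ_DR · Δt = 660.0 × 7200 s = 4.752 × 10^6 m³.
Over A = 68.4 km², depth = V / A = 69.5 mm.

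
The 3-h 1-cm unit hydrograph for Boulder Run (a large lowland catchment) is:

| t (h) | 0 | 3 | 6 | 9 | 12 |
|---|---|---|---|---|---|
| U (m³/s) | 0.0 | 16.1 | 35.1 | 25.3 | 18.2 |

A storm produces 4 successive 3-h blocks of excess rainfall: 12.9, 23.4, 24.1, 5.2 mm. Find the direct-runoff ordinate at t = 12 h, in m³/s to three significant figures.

By discrete convolution, Q_j = Σ (P_i / 10 mm) · U_{j−i}.
At t = 12 h (j=4): Q = (12.9/10)·18.2 + (23.4/10)·25.3 + (24.1/10)·35.1 + (5.2/10)·16.1 = 176 m³/s.

Q ≈ 176 m³/s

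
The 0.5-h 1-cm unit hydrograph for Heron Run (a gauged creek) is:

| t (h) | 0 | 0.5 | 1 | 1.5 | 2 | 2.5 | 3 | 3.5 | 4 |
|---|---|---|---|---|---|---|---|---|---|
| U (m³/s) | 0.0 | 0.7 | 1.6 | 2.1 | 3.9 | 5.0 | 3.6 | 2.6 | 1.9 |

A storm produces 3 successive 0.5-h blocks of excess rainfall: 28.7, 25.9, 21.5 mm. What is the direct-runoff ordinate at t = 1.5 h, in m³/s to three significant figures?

Q ≈ 11.7 m³/s

By discrete convolution, Q_j = Σ (P_i / 10 mm) · U_{j−i}.
At t = 1.5 h (j=3): Q = (28.7/10)·2.1 + (25.9/10)·1.6 + (21.5/10)·0.7 = 11.7 m³/s.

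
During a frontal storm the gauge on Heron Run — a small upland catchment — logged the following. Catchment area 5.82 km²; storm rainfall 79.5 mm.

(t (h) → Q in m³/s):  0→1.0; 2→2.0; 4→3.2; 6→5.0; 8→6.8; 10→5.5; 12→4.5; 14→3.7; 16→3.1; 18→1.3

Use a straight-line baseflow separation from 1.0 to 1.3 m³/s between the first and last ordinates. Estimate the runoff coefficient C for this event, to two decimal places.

C ≈ 0.38

ΣQ_DR = 24.60 m³/s; V = ΣQ_DR·Δt = 1.771 × 10^5 m³.
Runoff depth d = V / A = 30.43 mm.
C = d / P = 30.43 / 79.5 = 0.38.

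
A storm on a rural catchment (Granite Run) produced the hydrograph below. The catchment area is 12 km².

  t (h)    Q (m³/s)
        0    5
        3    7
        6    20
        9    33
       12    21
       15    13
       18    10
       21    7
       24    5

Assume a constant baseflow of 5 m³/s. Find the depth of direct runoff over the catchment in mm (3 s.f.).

Direct runoff: 0.0, 2.0, 15.0, 28.0, 16.0, 8.0, 5.0, 2.0, 0.0 m³/s; ΣQ_DR = 76.00 m³/s.
V = ΣQ_DR · Δt = 76.00 × 10800 s = 8.208 × 10^5 m³.
Over A = 12 km², depth = V / A = 68.4 mm.

d ≈ 68.4 mm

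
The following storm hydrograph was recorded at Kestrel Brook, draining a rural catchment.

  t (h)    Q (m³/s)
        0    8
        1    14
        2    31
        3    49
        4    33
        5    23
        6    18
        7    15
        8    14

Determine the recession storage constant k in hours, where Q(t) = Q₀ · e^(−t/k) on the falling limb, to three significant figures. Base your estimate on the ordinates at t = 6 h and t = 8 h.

k ≈ 7.96 h

On the falling limb, Q drops from 18 to 14 m³/s between t = 6 h and t = 8 h (Δt = 2 h).
k = −Δt / ln(Q₂/Q₁) = −2 / ln(14/18) = 7.96 h.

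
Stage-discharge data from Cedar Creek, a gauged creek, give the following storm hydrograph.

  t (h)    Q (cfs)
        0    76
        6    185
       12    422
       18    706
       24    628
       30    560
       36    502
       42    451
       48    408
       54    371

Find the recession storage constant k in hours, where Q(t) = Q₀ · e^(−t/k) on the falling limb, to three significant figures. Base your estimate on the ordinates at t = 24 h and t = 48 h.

k ≈ 55.6 h

On the falling limb, Q drops from 628 to 408 cfs between t = 24 h and t = 48 h (Δt = 24 h).
k = −Δt / ln(Q₂/Q₁) = −24 / ln(408/628) = 55.6 h.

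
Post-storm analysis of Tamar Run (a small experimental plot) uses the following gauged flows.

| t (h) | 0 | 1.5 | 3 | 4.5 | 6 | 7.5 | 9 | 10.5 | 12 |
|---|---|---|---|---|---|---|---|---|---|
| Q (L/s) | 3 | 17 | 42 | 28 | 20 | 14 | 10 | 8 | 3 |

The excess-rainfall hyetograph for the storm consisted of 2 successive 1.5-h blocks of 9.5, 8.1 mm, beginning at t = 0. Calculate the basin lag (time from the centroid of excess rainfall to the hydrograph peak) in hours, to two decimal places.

t_L ≈ 1.56 h

Centroid of excess rainfall: t_c = Σ P_i·t̄_i / ΣP_i = 1.4403 h (block centres at 0.75, 2.25 h).
Hydrograph peak occurs at t = 3 h, so basin lag t_L = 3 − 1.4403 = 1.56 h.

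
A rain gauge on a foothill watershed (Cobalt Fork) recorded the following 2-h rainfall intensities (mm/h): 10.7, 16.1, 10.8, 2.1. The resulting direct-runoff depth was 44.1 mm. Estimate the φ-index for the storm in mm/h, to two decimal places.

Only the 3 blocks with intensity above φ contribute runoff: 10.7, 16.1, 10.8 mm/h.
Σ(I−φ)·Δt = d  ⇒  (10.7+16.1+10.8 − 3φ)·2 = 44.1
φ = (37.60 − 44.1/2) / 3 = 5.18 mm/h.

φ ≈ 5.18 mm/h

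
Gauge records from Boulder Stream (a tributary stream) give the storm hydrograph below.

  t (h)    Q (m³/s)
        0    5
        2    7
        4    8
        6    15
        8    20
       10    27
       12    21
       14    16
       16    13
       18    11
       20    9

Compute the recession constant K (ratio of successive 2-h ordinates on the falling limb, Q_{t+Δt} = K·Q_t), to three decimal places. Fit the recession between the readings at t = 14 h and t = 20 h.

K ≈ 0.825

Using the recession-limb readings at t = 14 h and t = 20 h: Q falls from 16 to 9 m³/s over 3 intervals.
K = (Q₂/Q₁)^(1/3) = (9/16)^(1/3) = 0.825.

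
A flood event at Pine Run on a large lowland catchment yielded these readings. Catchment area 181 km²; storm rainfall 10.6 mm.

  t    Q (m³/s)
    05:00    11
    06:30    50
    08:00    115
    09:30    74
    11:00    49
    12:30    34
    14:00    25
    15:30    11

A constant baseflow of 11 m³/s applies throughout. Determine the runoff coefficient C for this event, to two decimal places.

C ≈ 0.79

ΣQ_DR = 281.0 m³/s; V = ΣQ_DR·Δt = 1.517 × 10^6 m³.
Runoff depth d = V / A = 8.383 mm.
C = d / P = 8.383 / 10.6 = 0.79.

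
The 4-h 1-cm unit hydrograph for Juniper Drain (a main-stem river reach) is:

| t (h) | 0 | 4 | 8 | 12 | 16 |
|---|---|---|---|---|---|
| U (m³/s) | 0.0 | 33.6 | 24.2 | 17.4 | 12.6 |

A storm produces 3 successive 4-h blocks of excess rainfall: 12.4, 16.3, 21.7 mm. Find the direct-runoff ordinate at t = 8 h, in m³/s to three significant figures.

By discrete convolution, Q_j = Σ (P_i / 10 mm) · U_{j−i}.
At t = 8 h (j=2): Q = (12.4/10)·24.2 + (16.3/10)·33.6 + (21.7/10)·0.0 = 84.8 m³/s.

Q ≈ 84.8 m³/s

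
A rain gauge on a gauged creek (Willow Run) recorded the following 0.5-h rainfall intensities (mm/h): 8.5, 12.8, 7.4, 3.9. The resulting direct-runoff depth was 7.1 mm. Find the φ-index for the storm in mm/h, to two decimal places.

Only the 3 blocks with intensity above φ contribute runoff: 8.5, 12.8, 7.4 mm/h.
Σ(I−φ)·Δt = d  ⇒  (8.5+12.8+7.4 − 3φ)·0.5 = 7.1
φ = (28.70 − 7.1/0.5) / 3 = 4.83 mm/h.

φ ≈ 4.83 mm/h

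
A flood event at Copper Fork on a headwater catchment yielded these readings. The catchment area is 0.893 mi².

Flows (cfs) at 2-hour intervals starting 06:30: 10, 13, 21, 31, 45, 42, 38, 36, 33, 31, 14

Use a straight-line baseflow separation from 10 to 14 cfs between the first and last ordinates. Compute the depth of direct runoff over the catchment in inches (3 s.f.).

Direct runoff: 0.00, 2.60, 10.20, 19.80, 33.40, 30.00, 25.60, 23.20, 19.80, 17.40, 0.00 cfs; ΣQ_DR = 182.0 cfs.
V = ΣQ_DR · Δt = 182.0 × 7200 s = 1.310 × 10^6 ft³.
Over A = 0.893 mi², depth = V / A = 0.632 in.

d ≈ 0.632 in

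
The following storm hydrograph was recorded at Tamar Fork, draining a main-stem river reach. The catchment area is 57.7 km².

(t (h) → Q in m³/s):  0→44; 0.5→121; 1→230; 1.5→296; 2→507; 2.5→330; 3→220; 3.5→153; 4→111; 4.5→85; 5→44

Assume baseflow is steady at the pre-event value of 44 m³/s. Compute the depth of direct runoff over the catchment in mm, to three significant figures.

d ≈ 51.7 mm

Direct runoff: 0.0, 77.0, 186.0, 252.0, 463.0, 286.0, 176.0, 109.0, 67.0, 41.0, 0.0 m³/s; ΣQ_DR = 1657 m³/s.
V = ΣQ_DR · Δt = 1657 × 1800 s = 2.983 × 10^6 m³.
Over A = 57.7 km², depth = V / A = 51.7 mm.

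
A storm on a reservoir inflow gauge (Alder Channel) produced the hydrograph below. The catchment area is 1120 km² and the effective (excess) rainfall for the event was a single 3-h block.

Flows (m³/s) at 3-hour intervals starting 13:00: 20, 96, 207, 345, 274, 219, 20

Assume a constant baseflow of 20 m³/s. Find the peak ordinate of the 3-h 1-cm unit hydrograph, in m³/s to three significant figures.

Direct runoff: 0.0, 76.0, 187.0, 325.0, 254.0, 199.0, 0.0 m³/s; ΣQ_DR = 1041 m³/s, peak = 325.0 m³/s.
Runoff depth d = ΣQ_DR·Δt / A = 1041 × 10800 / (1120 km²) = 10.04 mm.
The 1-cm UH is the DRH scaled by (10 mm)/d, so U_p = 325.0 × 10/10.04 = 324 m³/s.

U_p ≈ 324 m³/s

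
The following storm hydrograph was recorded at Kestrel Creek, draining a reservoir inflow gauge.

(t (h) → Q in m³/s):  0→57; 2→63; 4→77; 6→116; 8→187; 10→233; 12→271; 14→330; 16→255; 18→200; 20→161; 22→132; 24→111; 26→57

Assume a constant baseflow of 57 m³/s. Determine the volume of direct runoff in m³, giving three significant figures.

V ≈ 1.05 × 10^7 m³

Direct-runoff ordinates (Q − Q_b): 0.0, 6.0, 20.0, 59.0, 130.0, 176.0, 214.0, 273.0, 198.0, 143.0, 104.0, 75.0, 54.0, 0.0 m³/s.
ΣQ_DR = 1452 m³/s.
With Δt = 2 h = 7200 s, V = ΣQ_DR · Δt = 1452 × 7200 = 1.05 × 10^7 m³.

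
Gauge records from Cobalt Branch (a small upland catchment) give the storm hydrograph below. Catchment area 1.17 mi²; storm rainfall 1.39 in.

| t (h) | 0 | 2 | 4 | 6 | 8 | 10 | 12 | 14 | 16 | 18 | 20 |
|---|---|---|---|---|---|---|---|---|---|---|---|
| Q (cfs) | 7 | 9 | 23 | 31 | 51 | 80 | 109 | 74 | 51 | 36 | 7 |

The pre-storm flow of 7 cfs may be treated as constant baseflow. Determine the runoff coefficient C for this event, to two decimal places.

ΣQ_DR = 401.0 cfs; V = ΣQ_DR·Δt = 2.887 × 10^6 ft³.
Runoff depth d = V / A = 1.062 in.
C = d / P = 1.062 / 1.39 = 0.76.

C ≈ 0.76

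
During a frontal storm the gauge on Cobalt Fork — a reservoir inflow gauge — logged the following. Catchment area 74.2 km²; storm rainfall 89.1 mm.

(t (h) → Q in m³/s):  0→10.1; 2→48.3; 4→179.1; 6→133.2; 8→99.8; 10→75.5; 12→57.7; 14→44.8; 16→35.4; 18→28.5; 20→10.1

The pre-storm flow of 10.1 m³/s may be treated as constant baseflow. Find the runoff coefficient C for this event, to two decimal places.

ΣQ_DR = 611.4 m³/s; V = ΣQ_DR·Δt = 4.402 × 10^6 m³.
Runoff depth d = V / A = 59.33 mm.
C = d / P = 59.33 / 89.1 = 0.67.

C ≈ 0.67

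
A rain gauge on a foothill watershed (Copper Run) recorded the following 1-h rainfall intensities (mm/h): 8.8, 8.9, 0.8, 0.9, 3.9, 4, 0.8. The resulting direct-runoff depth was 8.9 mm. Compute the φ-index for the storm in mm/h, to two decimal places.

Only the 2 blocks with intensity above φ contribute runoff: 8.8, 8.9 mm/h.
Σ(I−φ)·Δt = d  ⇒  (8.8+8.9 − 2φ)·1 = 8.9
φ = (17.70 − 8.9/1) / 2 = 4.40 mm/h.

φ ≈ 4.40 mm/h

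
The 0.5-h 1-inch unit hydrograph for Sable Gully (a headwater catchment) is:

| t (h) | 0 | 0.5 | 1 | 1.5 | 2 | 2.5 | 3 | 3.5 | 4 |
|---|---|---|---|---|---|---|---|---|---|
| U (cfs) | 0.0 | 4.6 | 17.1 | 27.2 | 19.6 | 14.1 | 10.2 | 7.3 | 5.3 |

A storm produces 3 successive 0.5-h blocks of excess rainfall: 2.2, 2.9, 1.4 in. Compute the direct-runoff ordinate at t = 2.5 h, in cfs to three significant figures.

By discrete convolution, Q_j = Σ (P_i / 1 in) · U_{j−i}.
At t = 2.5 h (j=5): Q = (2.2/1)·14.1 + (2.9/1)·19.6 + (1.4/1)·27.2 = 126 cfs.

Q ≈ 126 cfs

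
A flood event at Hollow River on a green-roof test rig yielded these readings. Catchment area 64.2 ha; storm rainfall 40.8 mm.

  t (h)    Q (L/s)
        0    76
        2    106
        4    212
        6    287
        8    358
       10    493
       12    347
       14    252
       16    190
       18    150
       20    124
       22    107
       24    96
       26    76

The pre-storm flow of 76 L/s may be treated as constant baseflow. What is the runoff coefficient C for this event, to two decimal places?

C ≈ 0.50

ΣQ_DR = 1810 L/s; V = ΣQ_DR·Δt = 1.303 × 10^7 L.
Runoff depth d = V / A = 20.30 mm.
C = d / P = 20.30 / 40.8 = 0.50.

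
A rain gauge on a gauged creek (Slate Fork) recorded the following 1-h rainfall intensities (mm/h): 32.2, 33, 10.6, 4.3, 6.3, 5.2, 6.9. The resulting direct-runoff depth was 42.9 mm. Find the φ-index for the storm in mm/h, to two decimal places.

Only the 2 blocks with intensity above φ contribute runoff: 32.2, 33 mm/h.
Σ(I−φ)·Δt = d  ⇒  (32.2+33 − 2φ)·1 = 42.9
φ = (65.20 − 42.9/1) / 2 = 11.15 mm/h.

φ ≈ 11.15 mm/h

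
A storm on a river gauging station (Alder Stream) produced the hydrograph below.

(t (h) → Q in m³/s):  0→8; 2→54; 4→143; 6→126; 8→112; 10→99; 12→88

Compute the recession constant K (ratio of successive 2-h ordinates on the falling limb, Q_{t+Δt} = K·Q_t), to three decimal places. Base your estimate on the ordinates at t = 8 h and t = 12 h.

Using the recession-limb readings at t = 8 h and t = 12 h: Q falls from 112 to 88 m³/s over 2 intervals.
K = (Q₂/Q₁)^(1/2) = (88/112)^(1/2) = 0.886.

K ≈ 0.886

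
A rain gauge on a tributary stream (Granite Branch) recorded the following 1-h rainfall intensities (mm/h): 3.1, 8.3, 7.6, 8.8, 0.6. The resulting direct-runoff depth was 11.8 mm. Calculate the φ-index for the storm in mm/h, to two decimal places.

Only the 3 blocks with intensity above φ contribute runoff: 8.3, 7.6, 8.8 mm/h.
Σ(I−φ)·Δt = d  ⇒  (8.3+7.6+8.8 − 3φ)·1 = 11.8
φ = (24.70 − 11.8/1) / 3 = 4.30 mm/h.

φ ≈ 4.30 mm/h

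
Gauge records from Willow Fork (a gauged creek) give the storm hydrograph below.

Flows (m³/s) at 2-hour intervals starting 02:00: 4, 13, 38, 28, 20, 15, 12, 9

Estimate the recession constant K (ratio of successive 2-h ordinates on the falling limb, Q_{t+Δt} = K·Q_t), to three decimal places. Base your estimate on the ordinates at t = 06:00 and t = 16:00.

K ≈ 0.750

Using the recession-limb readings at t = 06:00 and t = 16:00: Q falls from 38 to 9 m³/s over 5 intervals.
K = (Q₂/Q₁)^(1/5) = (9/38)^(1/5) = 0.750.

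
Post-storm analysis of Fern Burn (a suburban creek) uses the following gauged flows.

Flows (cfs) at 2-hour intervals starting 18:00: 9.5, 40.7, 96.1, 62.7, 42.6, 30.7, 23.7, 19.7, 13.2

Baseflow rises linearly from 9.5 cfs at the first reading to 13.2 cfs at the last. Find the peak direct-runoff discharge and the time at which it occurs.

Q_p = 85.67 cfs at t = 22:00

Subtracting baseflow gives direct-runoff ordinates: 0.00, 30.74, 85.67, 51.81, 31.25, 18.89, 11.43, 6.96, 0.00 cfs.
The maximum is 85.67 cfs, occurring at the reading for t = 22:00.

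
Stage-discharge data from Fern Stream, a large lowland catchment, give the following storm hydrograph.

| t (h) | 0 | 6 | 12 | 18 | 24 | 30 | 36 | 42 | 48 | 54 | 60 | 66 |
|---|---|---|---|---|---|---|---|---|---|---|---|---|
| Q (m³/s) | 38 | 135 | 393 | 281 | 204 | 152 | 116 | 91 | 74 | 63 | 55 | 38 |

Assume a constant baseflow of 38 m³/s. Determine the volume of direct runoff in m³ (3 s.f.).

Direct-runoff ordinates (Q − Q_b): 0.0, 97.0, 355.0, 243.0, 166.0, 114.0, 78.0, 53.0, 36.0, 25.0, 17.0, 0.0 m³/s.
ΣQ_DR = 1184 m³/s.
With Δt = 6 h = 21600 s, V = ΣQ_DR · Δt = 1184 × 21600 = 2.56 × 10^7 m³.

V ≈ 2.56 × 10^7 m³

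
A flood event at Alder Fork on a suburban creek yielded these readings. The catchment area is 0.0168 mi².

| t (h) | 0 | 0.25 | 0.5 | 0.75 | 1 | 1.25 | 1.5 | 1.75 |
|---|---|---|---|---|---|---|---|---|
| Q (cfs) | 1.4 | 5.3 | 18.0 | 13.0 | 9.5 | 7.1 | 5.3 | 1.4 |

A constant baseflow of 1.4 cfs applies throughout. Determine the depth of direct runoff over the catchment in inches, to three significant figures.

d ≈ 1.15 in

Direct runoff: 0.0, 3.9, 16.6, 11.6, 8.1, 5.7, 3.9, 0.0 cfs; ΣQ_DR = 49.80 cfs.
V = ΣQ_DR · Δt = 49.80 × 900 s = 44820 ft³.
Over A = 0.0168 mi², depth = V / A = 1.15 in.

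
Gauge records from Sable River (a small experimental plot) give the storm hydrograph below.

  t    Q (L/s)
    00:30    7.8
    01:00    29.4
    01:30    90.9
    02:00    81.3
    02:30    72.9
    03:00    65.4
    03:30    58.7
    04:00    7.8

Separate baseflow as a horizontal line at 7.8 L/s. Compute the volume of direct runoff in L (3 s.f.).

Direct-runoff ordinates (Q − Q_b): 0.0, 21.6, 83.1, 73.5, 65.1, 57.6, 50.9, 0.0 L/s.
ΣQ_DR = 351.8 L/s.
With Δt = 0.5 h = 1800 s, V = ΣQ_DR · Δt = 351.8 × 1800 = 6.33 × 10^5 L.

V ≈ 6.33 × 10^5 L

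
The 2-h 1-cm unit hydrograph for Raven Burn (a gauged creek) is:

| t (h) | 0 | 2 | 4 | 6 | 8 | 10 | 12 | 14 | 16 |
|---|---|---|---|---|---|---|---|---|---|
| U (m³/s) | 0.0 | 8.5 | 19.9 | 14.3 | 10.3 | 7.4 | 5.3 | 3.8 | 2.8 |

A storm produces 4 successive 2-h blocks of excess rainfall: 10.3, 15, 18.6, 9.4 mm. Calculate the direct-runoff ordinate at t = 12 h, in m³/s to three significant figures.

Q ≈ 49.2 m³/s

By discrete convolution, Q_j = Σ (P_i / 10 mm) · U_{j−i}.
At t = 12 h (j=6): Q = (10.3/10)·5.3 + (15/10)·7.4 + (18.6/10)·10.3 + (9.4/10)·14.3 = 49.2 m³/s.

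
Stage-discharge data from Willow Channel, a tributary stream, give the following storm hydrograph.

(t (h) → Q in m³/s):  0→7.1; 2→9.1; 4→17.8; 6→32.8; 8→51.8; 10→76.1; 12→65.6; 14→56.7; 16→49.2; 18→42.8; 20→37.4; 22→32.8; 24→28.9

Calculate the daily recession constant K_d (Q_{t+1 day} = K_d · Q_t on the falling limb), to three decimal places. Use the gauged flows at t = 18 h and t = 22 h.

Between t = 18 h and t = 22 h the flow falls from 42.8 to 32.8 m³/s over 2×2 h = 4 h.
Per-interval ratio K = (32.8/42.8)^(1/2) = 0.8754; K_d = K^(24/2) = 0.203.

K_d ≈ 0.203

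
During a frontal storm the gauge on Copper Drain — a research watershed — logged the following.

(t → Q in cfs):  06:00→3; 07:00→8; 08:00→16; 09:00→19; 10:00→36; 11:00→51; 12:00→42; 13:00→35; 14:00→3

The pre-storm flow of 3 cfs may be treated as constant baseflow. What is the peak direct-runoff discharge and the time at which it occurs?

Q_p = 48.0 cfs at t = 11:00

Subtracting baseflow gives direct-runoff ordinates: 0.0, 5.0, 13.0, 16.0, 33.0, 48.0, 39.0, 32.0, 0.0 cfs.
The maximum is 48.0 cfs, occurring at the reading for t = 11:00.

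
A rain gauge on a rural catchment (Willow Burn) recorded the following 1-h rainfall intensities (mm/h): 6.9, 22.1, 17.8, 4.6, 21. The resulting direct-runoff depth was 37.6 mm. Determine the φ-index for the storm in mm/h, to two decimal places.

φ ≈ 7.77 mm/h

Only the 3 blocks with intensity above φ contribute runoff: 22.1, 17.8, 21 mm/h.
Σ(I−φ)·Δt = d  ⇒  (22.1+17.8+21 − 3φ)·1 = 37.6
φ = (60.90 − 37.6/1) / 3 = 7.77 mm/h.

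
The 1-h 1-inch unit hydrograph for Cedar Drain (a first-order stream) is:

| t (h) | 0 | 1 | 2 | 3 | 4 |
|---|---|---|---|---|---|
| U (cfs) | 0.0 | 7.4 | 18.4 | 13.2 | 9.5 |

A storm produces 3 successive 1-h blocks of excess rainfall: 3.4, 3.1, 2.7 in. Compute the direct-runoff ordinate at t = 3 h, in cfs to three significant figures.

By discrete convolution, Q_j = Σ (P_i / 1 in) · U_{j−i}.
At t = 3 h (j=3): Q = (3.4/1)·13.2 + (3.1/1)·18.4 + (2.7/1)·7.4 = 122 cfs.

Q ≈ 122 cfs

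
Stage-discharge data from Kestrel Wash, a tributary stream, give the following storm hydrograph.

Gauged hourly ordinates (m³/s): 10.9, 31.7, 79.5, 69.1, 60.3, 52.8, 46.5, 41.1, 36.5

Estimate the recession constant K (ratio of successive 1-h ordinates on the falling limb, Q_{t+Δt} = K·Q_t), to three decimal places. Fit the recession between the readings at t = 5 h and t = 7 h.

Using the recession-limb readings at t = 5 h and t = 7 h: Q falls from 52.8 to 41.1 m³/s over 2 intervals.
K = (Q₂/Q₁)^(1/2) = (41.1/52.8)^(1/2) = 0.882.

K ≈ 0.882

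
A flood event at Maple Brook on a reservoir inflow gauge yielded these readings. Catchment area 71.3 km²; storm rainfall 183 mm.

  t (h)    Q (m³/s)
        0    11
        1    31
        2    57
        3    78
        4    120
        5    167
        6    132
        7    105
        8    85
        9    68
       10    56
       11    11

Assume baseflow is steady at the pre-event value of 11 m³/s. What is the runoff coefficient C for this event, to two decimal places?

ΣQ_DR = 789.0 m³/s; V = ΣQ_DR·Δt = 2.840 × 10^6 m³.
Runoff depth d = V / A = 39.84 mm.
C = d / P = 39.84 / 183 = 0.22.

C ≈ 0.22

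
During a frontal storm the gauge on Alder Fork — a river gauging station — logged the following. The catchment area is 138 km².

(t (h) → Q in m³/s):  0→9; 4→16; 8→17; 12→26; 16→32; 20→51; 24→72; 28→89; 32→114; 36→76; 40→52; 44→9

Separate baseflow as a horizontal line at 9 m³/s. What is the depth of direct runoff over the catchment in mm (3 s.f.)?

Direct runoff: 0.0, 7.0, 8.0, 17.0, 23.0, 42.0, 63.0, 80.0, 105.0, 67.0, 43.0, 0.0 m³/s; ΣQ_DR = 455.0 m³/s.
V = ΣQ_DR · Δt = 455.0 × 14400 s = 6.552 × 10^6 m³.
Over A = 138 km², depth = V / A = 47.5 mm.

d ≈ 47.5 mm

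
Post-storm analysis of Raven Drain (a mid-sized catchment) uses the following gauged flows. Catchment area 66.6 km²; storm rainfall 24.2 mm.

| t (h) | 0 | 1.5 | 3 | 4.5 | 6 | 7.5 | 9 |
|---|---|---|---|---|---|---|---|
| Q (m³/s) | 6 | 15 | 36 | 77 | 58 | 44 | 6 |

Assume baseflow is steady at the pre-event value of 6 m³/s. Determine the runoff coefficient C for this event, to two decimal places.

ΣQ_DR = 200.0 m³/s; V = ΣQ_DR·Δt = 1.080 × 10^6 m³.
Runoff depth d = V / A = 16.22 mm.
C = d / P = 16.22 / 24.2 = 0.67.

C ≈ 0.67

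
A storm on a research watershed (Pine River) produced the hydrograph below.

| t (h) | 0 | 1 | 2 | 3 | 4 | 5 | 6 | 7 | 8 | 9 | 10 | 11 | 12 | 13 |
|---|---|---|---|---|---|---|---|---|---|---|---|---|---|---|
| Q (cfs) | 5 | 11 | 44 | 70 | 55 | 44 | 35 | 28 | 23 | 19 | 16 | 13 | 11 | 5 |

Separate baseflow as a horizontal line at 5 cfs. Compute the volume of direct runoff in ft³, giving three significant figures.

Direct-runoff ordinates (Q − Q_b): 0.0, 6.0, 39.0, 65.0, 50.0, 39.0, 30.0, 23.0, 18.0, 14.0, 11.0, 8.0, 6.0, 0.0 cfs.
ΣQ_DR = 309.0 cfs.
With Δt = 1 h = 3600 s, V = ΣQ_DR · Δt = 309.0 × 3600 = 1.11 × 10^6 ft³.

V ≈ 1.11 × 10^6 ft³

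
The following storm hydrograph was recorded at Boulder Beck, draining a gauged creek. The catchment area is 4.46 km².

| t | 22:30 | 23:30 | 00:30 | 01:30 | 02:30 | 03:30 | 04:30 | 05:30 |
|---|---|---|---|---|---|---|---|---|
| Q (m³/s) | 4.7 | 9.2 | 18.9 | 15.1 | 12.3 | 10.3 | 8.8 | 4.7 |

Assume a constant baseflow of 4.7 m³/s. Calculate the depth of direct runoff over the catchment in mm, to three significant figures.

Direct runoff: 0.0, 4.5, 14.2, 10.4, 7.6, 5.6, 4.1, 0.0 m³/s; ΣQ_DR = 46.40 m³/s.
V = ΣQ_DR · Δt = 46.40 × 3600 s = 1.670 × 10^5 m³.
Over A = 4.46 km², depth = V / A = 37.5 mm.

d ≈ 37.5 mm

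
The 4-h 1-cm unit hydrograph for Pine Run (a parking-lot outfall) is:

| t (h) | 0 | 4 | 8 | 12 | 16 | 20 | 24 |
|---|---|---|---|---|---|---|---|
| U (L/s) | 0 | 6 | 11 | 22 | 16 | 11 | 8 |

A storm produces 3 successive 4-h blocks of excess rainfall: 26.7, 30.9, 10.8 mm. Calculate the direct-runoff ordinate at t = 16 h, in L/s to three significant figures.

By discrete convolution, Q_j = Σ (P_i / 10 mm) · U_{j−i}.
At t = 16 h (j=4): Q = (26.7/10)·16 + (30.9/10)·22 + (10.8/10)·11 = 123 L/s.

Q ≈ 123 L/s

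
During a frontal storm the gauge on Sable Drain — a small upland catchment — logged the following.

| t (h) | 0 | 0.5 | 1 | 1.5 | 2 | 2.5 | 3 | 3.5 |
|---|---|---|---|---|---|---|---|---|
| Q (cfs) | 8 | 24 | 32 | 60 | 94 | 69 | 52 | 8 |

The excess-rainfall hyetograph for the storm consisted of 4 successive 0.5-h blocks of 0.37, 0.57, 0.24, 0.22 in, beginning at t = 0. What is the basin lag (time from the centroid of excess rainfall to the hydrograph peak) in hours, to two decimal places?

Centroid of excess rainfall: t_c = Σ P_i·t̄_i / ΣP_i = 0.8607 h (block centres at 0.25, 0.75, 1.25, 1.75 h).
Hydrograph peak occurs at t = 2 h, so basin lag t_L = 2 − 0.8607 = 1.14 h.

t_L ≈ 1.14 h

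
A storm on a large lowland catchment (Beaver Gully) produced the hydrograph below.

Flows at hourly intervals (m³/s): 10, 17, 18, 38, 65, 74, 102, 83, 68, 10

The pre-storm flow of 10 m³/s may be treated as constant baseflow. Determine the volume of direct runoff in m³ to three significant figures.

Direct-runoff ordinates (Q − Q_b): 0.0, 7.0, 8.0, 28.0, 55.0, 64.0, 92.0, 73.0, 58.0, 0.0 m³/s.
ΣQ_DR = 385.0 m³/s.
With Δt = 1 h = 3600 s, V = ΣQ_DR · Δt = 385.0 × 3600 = 1.39 × 10^6 m³.

V ≈ 1.39 × 10^6 m³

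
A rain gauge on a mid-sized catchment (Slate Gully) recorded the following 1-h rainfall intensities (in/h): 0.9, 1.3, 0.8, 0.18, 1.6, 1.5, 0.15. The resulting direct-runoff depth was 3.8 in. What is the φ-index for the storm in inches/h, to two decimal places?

Only the 5 blocks with intensity above φ contribute runoff: 0.9, 1.3, 0.8, 1.6, 1.5 in/h.
Σ(I−φ)·Δt = d  ⇒  (0.9+1.3+0.8+1.6+1.5 − 5φ)·1 = 3.8
φ = (6.100 − 3.8/1) / 5 = 0.46 in/h.

φ ≈ 0.46 in/h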